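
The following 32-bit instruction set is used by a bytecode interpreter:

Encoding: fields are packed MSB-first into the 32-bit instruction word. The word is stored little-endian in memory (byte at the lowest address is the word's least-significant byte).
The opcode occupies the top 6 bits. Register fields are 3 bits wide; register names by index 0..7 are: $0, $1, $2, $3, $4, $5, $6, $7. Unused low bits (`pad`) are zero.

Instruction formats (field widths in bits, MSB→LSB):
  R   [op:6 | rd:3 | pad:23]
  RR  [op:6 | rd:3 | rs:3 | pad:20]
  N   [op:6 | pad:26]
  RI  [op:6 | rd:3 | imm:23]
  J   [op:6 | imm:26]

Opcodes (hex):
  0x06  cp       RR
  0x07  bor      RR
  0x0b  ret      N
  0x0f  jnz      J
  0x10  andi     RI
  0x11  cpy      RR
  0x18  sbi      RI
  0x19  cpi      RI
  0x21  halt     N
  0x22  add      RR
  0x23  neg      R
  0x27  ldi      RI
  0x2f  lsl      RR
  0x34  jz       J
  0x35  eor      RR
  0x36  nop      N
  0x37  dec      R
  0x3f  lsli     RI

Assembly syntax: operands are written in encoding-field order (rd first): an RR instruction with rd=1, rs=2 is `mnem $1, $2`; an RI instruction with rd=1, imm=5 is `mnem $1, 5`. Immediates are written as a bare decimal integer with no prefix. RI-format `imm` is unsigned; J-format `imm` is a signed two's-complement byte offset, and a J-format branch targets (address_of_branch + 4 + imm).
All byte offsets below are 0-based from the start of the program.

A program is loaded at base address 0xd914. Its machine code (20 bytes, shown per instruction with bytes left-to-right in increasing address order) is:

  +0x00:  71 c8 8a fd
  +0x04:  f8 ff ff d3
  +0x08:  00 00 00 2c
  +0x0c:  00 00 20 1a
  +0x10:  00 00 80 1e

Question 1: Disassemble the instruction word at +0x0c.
cp $4, $2

@+0c  little-endian(00 00 20 1a) = 0x1a200000
  op=0x1a200000>>26=0x6 ⇒ cp (RR)
  rd: (w>>23)&0x7=0x4 → $4
  rs: (w>>20)&0x7=0x2 → $2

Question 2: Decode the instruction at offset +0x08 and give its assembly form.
[08] 00 00 00 2c → 0x2c000000
  top 6b → 0xb → ret [N]

ret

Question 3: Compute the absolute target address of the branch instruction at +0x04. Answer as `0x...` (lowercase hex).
[04] f8 ff ff d3 → 0xd3fffff8
  top 6b → 0x34 → jz [J]
  imm: (w>>0)&0x3ffffff=0x3fffff8 (s26→-8) → -8
  target = base 0xd914 + off 0x04 + 4 + imm -8 = 0xd914

0xd914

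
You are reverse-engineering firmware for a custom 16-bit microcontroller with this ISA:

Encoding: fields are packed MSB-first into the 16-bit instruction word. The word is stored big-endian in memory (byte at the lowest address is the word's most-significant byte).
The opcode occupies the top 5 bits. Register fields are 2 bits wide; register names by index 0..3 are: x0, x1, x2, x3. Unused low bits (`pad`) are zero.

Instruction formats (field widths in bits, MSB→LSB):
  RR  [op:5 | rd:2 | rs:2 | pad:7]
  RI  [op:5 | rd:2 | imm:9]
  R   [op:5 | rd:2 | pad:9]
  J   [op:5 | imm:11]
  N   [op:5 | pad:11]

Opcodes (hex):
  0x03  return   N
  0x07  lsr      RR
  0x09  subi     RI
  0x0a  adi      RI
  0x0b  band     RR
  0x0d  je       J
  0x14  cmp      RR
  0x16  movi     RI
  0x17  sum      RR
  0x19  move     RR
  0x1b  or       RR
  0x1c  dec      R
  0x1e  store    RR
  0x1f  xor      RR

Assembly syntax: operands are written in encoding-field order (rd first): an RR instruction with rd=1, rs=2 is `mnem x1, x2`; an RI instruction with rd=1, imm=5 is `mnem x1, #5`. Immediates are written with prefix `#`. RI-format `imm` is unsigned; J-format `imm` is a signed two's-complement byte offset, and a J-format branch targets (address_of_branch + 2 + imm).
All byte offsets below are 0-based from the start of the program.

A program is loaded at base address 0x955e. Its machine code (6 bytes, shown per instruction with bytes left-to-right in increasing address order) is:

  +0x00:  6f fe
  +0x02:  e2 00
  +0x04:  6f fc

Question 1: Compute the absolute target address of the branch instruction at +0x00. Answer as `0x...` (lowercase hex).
0x955e

+0x00: 6f fe ⇒ word 0x6ffe (big)
  op=0x6ffe>>11=0xd ⇒ je (J)
  imm: (w>>0)&0x7ff=0x7fe (s11→-2) → #-2
  target = base 0x955e + off 0x00 + 2 + imm -2 = 0x955e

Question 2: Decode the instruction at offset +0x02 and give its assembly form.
dec x1

@+02  big-endian(e2 00) = 0xe200
  top 5b → 0x1c → dec [R]
  rd@[10:9]=0x1 ⇒ x1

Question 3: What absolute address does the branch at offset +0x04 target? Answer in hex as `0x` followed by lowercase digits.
0x9560

@+04  big-endian(6f fc) = 0x6ffc
  op=0x6ffc>>11=0xd ⇒ je (J)
  imm@[10:0]=0x7fc (s11→-4) ⇒ #-4
  target = base 0x955e + off 0x04 + 2 + imm -4 = 0x9560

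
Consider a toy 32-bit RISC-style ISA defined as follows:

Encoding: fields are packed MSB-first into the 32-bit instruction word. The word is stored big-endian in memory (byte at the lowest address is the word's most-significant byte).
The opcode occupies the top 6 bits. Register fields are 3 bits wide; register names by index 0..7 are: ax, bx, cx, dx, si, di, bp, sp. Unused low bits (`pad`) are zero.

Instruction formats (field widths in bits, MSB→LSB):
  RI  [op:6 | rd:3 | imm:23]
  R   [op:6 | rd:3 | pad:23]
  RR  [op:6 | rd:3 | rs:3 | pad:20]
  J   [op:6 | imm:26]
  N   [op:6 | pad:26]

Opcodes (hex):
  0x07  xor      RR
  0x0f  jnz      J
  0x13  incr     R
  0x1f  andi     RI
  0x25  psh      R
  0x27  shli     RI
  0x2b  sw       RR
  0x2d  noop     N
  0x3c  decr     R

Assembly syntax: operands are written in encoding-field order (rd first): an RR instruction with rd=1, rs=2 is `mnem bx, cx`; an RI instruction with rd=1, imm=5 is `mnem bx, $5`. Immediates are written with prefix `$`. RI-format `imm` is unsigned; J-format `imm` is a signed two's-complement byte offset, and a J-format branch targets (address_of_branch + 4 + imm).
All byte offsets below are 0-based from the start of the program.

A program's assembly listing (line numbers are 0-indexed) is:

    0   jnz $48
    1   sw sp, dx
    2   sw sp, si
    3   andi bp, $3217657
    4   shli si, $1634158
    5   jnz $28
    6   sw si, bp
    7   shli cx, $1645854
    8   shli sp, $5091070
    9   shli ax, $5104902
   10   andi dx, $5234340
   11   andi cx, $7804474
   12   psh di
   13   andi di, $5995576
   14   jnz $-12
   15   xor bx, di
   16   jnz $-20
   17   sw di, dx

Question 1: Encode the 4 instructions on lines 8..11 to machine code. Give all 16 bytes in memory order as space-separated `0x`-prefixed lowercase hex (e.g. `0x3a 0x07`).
line 8 (shli): pack op=0x27:6|rd=7:3|imm=5091070:23 = 0x9fcdaefe; big→ 9f cd ae fe
line 9 (shli): pack op=0x27:6|rd=0:3|imm=5104902:23 = 0x9c4de506; big→ 9c 4d e5 06
line 10 (andi): pack op=0x1f:6|rd=3:3|imm=5234340:23 = 0x7dcfdea4; big→ 7d cf de a4
line 11 (andi): pack op=0x1f:6|rd=2:3|imm=7804474:23 = 0x7d77163a; big→ 7d 77 16 3a

0x9f 0xcd 0xae 0xfe 0x9c 0x4d 0xe5 0x06 0x7d 0xcf 0xde 0xa4 0x7d 0x77 0x16 0x3a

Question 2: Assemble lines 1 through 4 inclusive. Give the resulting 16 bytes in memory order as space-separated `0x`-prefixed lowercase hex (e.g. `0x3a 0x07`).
1. sw fields op=0x2b:6|rd=7:3|rs=3:3|pad=0:20 → word afb00000h → af b0 00 00
2. sw fields op=0x2b:6|rd=7:3|rs=4:3|pad=0:20 → word afc00000h → af c0 00 00
3. andi fields op=0x1f:6|rd=6:3|imm=3217657:23 → word 7f3118f9h → 7f 31 18 f9
4. shli fields op=0x27:6|rd=4:3|imm=1634158:23 → word 9e18ef6eh → 9e 18 ef 6e

0xaf 0xb0 0x00 0x00 0xaf 0xc0 0x00 0x00 0x7f 0x31 0x18 0xf9 0x9e 0x18 0xef 0x6e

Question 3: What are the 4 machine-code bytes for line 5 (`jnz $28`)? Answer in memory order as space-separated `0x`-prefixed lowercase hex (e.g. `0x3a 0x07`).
5. jnz fields op=0xf:6|imm=28:26 → word 3c00001ch → 3c 00 00 1c

0x3c 0x00 0x00 0x1c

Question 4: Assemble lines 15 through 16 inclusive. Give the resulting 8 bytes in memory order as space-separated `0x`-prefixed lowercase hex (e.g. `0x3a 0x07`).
15. xor fields op=0x7:6|rd=1:3|rs=5:3|pad=0:20 → word 1cd00000h → 1c d0 00 00
16. jnz fields op=0xf:6|imm=-20:26 → word 3fffffech → 3f ff ff ec

0x1c 0xd0 0x00 0x00 0x3f 0xff 0xff 0xec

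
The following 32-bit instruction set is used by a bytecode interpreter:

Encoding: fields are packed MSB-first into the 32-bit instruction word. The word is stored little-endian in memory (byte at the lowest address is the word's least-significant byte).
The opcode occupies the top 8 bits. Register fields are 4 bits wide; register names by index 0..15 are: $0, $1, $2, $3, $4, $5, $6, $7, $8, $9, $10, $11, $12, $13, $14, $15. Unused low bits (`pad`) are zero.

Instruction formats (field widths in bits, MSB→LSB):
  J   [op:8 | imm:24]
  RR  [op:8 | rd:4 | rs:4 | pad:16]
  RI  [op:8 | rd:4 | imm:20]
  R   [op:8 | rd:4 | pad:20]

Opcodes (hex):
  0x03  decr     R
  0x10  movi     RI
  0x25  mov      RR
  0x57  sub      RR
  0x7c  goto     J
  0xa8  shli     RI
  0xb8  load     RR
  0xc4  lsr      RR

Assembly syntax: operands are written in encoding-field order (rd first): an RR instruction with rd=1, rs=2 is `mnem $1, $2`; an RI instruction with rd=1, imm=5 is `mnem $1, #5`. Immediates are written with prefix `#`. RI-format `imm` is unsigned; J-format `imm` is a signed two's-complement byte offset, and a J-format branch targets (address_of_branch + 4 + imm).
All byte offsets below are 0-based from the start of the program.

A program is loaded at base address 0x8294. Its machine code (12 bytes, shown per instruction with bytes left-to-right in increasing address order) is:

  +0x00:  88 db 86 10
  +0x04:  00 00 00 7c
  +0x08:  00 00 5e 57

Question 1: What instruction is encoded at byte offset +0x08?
sub $5, $14

[08] 00 00 5e 57 → 0x575e0000
  op=0x575e0000>>24=0x57 ⇒ sub (RR)
  [23:20] rd=5 = $5
  [19:16] rs=14 = $14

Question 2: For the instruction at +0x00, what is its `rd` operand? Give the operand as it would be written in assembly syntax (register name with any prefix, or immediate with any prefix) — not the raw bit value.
+0x00: 88 db 86 10 ⇒ word 0x1086db88 (little)
  op=0x1086db88>>24=0x10 ⇒ movi (RI)
  rd: (w>>20)&0xf=0x8 → $8
  imm: (w>>0)&0xfffff=0x6db88 → #449416

$8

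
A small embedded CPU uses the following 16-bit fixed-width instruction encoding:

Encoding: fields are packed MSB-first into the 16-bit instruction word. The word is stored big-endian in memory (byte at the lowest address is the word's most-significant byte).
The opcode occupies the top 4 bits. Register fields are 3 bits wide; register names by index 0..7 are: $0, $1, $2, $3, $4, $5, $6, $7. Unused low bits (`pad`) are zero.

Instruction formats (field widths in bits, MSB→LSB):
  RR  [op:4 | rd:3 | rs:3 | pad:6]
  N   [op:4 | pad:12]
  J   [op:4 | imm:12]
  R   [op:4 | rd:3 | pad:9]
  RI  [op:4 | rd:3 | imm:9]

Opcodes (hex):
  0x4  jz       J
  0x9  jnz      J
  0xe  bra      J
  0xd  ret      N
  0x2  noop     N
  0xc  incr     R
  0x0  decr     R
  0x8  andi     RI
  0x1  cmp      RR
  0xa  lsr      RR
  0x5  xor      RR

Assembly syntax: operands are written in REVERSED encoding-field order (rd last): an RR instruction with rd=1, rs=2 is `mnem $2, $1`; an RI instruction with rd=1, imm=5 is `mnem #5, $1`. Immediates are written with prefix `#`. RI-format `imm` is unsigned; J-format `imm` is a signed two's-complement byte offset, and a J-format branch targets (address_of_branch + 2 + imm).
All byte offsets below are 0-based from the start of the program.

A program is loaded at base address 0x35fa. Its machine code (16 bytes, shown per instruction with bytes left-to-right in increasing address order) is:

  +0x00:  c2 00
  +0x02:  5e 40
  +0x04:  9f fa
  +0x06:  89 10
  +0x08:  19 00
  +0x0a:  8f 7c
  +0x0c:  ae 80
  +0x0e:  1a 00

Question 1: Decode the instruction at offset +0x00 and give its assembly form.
off 0x00: read c2 00 as big → 0xc200
  top 4b → 0xc → incr [R]
  rd@[11:9]=0x1 ⇒ $1

incr $1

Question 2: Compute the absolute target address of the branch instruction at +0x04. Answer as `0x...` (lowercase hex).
@+04  big-endian(9f fa) = 0x9ffa
  op=0x9ffa>>12=0x9 ⇒ jnz (J)
  imm: (w>>0)&0xfff=0xffa (s12→-6) → #-6
  target = base 0x35fa + off 0x04 + 2 + imm -6 = 0x35fa

0x35fa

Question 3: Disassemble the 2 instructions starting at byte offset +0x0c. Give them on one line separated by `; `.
lsr $2, $7; cmp $0, $5

@+0c  big-endian(ae 80) = 0xae80
  op=0xae80>>12=0xa ⇒ lsr (RR)
  rd@[11:9]=0x7 ⇒ $7
  rs@[8:6]=0x2 ⇒ $2
@+0e  big-endian(1a 00) = 0x1a00
  op=0x1a00>>12=0x1 ⇒ cmp (RR)
  rd@[11:9]=0x5 ⇒ $5
  rs@[8:6]=0x0 ⇒ $0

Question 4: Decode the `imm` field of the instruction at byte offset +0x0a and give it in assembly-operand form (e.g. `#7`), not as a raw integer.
#380

off 0x0a: read 8f 7c as big → 0x8f7c
  top 4b → 0x8 → andi [RI]
  rd: (w>>9)&0x7=0x7 → $7
  imm: (w>>0)&0x1ff=0x17c → #380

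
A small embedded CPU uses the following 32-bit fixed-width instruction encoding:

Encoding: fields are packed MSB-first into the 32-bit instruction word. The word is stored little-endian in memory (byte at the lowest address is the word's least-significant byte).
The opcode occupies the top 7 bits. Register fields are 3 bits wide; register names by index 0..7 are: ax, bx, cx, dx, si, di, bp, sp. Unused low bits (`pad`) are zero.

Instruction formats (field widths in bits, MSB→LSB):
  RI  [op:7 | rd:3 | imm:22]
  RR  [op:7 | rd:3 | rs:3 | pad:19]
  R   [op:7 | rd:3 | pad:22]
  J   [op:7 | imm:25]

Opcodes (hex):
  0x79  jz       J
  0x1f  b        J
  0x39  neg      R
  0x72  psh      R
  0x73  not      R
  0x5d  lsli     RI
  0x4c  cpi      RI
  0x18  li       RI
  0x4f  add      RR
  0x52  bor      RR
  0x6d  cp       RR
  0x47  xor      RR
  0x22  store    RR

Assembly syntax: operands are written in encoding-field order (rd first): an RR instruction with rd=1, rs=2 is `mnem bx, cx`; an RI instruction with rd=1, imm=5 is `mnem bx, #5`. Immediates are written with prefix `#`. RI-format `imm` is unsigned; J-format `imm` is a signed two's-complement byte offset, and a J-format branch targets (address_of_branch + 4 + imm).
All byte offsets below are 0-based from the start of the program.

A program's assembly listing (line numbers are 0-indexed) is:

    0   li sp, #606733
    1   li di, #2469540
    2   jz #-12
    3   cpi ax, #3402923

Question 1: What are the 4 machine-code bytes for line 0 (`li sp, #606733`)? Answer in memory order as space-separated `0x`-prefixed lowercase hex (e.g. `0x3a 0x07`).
0. li fields op=0x18:7|rd=7:3|imm=606733:22 → word 31c9420dh → 0d 42 c9 31

0x0d 0x42 0xc9 0x31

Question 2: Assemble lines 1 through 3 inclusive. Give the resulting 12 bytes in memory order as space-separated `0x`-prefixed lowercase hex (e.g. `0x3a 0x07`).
0xa4 0xae 0x65 0x31 0xf4 0xff 0xff 0xf3 0xab 0xec 0x33 0x98

1. li fields op=0x18:7|rd=5:3|imm=2469540:22 → word 3165aea4h → a4 ae 65 31
2. jz fields op=0x79:7|imm=-12:25 → word f3fffff4h → f4 ff ff f3
3. cpi fields op=0x4c:7|rd=0:3|imm=3402923:22 → word 9833ecabh → ab ec 33 98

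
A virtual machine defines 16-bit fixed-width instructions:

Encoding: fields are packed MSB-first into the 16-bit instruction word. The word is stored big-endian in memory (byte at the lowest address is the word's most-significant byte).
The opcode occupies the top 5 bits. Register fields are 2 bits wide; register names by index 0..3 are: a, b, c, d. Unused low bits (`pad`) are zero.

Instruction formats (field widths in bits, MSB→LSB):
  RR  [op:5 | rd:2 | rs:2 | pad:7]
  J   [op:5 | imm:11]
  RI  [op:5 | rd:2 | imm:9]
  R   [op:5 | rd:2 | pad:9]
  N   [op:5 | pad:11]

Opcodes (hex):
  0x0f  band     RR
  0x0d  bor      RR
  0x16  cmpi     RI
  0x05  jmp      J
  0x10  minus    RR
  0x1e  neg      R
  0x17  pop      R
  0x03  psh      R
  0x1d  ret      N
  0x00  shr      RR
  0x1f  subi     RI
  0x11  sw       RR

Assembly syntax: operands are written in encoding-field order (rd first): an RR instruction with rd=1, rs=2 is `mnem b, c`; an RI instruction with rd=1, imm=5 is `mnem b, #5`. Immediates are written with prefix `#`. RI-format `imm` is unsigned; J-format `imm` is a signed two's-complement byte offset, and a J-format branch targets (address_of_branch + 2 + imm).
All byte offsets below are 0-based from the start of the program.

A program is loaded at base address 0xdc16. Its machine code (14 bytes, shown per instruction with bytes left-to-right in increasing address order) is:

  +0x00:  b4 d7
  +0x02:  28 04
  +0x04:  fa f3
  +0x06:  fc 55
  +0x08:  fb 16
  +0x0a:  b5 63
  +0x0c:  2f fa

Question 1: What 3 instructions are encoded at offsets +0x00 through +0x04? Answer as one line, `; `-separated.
cmpi c, #215; jmp #4; subi b, #243

[00] b4 d7 → 0xb4d7
  top 5b → 0x16 → cmpi [RI]
  rd@[10:9]=0x2 ⇒ c
  imm@[8:0]=0xd7 ⇒ #215
[02] 28 04 → 0x2804
  top 5b → 0x5 → jmp [J]
  imm@[10:0]=0x4 ⇒ #4
[04] fa f3 → 0xfaf3
  top 5b → 0x1f → subi [RI]
  rd@[10:9]=0x1 ⇒ b
  imm@[8:0]=0xf3 ⇒ #243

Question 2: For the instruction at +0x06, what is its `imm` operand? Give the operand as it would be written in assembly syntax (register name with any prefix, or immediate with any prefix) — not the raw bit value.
#85

+0x06: fc 55 ⇒ word 0xfc55 (big)
  top 5b → 0x1f → subi [RI]
  rd@[10:9]=0x2 ⇒ c
  imm@[8:0]=0x55 ⇒ #85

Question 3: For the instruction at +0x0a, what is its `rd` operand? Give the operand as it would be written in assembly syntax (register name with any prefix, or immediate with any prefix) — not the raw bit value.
+0x0a: b5 63 ⇒ word 0xb563 (big)
  op=0xb563>>11=0x16 ⇒ cmpi (RI)
  rd@[10:9]=0x2 ⇒ c
  imm@[8:0]=0x163 ⇒ #355

c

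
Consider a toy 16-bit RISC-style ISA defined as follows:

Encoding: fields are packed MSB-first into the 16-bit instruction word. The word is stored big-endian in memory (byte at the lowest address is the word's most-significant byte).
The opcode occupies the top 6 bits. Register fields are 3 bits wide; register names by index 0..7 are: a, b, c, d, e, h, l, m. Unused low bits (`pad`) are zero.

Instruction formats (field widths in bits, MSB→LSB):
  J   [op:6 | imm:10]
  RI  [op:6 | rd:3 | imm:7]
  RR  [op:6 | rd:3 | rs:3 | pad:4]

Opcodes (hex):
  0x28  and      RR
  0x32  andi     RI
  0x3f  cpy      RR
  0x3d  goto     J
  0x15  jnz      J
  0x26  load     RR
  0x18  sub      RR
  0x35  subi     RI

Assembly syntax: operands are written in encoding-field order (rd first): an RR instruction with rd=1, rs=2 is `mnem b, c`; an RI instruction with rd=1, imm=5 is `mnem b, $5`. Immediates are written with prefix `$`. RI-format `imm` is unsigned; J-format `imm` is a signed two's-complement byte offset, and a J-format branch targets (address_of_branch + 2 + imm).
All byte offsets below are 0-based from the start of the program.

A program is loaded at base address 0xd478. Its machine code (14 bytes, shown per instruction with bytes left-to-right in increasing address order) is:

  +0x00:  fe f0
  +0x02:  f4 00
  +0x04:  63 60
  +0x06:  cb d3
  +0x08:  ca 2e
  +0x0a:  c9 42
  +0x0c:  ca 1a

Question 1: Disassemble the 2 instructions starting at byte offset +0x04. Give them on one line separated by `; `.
sub l, l; andi m, $83

[04] 63 60 → 0x6360
  opcode bits[15:10]=0x18: sub/RR
  rd@[9:7]=0x6 ⇒ l
  rs@[6:4]=0x6 ⇒ l
[06] cb d3 → 0xcbd3
  opcode bits[15:10]=0x32: andi/RI
  rd@[9:7]=0x7 ⇒ m
  imm@[6:0]=0x53 ⇒ $83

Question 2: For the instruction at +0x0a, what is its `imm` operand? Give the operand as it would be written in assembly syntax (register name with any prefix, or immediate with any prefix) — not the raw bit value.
$66

[0a] c9 42 → 0xc942
  op=0xc942>>10=0x32 ⇒ andi (RI)
  rd@[9:7]=0x2 ⇒ c
  imm@[6:0]=0x42 ⇒ $66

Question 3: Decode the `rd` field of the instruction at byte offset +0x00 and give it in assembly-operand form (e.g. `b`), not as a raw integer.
@+00  big-endian(fe f0) = 0xfef0
  op=0xfef0>>10=0x3f ⇒ cpy (RR)
  rd@[9:7]=0x5 ⇒ h
  rs@[6:4]=0x7 ⇒ m

h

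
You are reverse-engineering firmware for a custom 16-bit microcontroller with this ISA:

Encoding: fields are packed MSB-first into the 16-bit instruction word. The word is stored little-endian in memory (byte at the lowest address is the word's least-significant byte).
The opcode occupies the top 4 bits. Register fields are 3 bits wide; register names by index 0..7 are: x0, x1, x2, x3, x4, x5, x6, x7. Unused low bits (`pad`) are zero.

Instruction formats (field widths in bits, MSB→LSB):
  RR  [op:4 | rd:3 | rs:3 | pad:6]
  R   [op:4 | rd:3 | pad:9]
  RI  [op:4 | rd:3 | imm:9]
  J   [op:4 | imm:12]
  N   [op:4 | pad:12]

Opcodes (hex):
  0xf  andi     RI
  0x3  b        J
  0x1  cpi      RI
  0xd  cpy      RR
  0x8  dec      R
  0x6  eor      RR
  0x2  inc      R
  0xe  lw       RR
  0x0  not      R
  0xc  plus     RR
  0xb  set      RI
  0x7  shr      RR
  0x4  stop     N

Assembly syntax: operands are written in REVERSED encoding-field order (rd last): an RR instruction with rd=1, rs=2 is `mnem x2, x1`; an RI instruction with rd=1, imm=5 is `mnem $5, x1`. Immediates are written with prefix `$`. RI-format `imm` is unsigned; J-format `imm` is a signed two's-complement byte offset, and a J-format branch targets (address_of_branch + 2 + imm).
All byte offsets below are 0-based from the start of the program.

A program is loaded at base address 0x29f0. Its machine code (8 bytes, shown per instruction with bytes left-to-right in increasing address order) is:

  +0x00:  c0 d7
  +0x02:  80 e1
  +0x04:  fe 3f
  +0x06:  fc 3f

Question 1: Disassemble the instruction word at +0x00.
cpy x7, x3

+0x00: c0 d7 ⇒ word 0xd7c0 (little)
  op=0xd7c0>>12=0xd ⇒ cpy (RR)
  rd: (w>>9)&0x7=0x3 → x3
  rs: (w>>6)&0x7=0x7 → x7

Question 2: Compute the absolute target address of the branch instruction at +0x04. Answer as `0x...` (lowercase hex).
+0x04: fe 3f ⇒ word 0x3ffe (little)
  op=0x3ffe>>12=0x3 ⇒ b (J)
  [11:0] imm=4094 (s12→-2) = $-2
  target = base 0x29f0 + off 0x04 + 2 + imm -2 = 0x29f4

0x29f4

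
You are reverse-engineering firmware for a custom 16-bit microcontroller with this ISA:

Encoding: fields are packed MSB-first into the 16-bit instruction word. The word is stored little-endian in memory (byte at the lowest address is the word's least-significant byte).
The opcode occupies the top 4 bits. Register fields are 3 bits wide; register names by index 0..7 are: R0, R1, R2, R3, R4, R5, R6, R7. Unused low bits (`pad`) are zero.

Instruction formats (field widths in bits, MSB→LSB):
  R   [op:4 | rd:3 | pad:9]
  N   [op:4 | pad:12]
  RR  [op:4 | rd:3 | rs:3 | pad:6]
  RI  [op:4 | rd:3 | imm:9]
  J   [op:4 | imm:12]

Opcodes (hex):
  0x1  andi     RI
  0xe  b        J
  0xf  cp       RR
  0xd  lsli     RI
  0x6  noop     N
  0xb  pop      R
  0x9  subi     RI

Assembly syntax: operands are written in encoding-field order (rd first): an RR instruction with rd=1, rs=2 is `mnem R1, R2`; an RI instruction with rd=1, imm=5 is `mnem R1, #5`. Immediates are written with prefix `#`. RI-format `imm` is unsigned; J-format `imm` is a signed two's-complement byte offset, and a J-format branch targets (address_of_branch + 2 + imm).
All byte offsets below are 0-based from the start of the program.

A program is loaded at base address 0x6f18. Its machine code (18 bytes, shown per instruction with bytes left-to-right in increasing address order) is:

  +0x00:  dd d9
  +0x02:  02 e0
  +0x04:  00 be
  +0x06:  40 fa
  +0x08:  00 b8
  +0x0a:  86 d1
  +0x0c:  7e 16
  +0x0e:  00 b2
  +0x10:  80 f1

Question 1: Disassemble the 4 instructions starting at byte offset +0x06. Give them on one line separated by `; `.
[06] 40 fa → 0xfa40
  op=0xfa40>>12=0xf ⇒ cp (RR)
  [11:9] rd=5 = R5
  [8:6] rs=1 = R1
[08] 00 b8 → 0xb800
  op=0xb800>>12=0xb ⇒ pop (R)
  [11:9] rd=4 = R4
[0a] 86 d1 → 0xd186
  op=0xd186>>12=0xd ⇒ lsli (RI)
  [11:9] rd=0 = R0
  [8:0] imm=390 = #390
[0c] 7e 16 → 0x167e
  op=0x167e>>12=0x1 ⇒ andi (RI)
  [11:9] rd=3 = R3
  [8:0] imm=126 = #126

cp R5, R1; pop R4; lsli R0, #390; andi R3, #126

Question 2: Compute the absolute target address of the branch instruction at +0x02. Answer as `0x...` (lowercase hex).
off 0x02: read 02 e0 as little → 0xe002
  opcode bits[15:12]=0xe: b/J
  [11:0] imm=2 = #2
  target = base 0x6f18 + off 0x02 + 2 + imm 2 = 0x6f1e

0x6f1e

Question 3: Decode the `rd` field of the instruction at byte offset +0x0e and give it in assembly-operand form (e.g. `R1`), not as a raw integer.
+0x0e: 00 b2 ⇒ word 0xb200 (little)
  top 4b → 0xb → pop [R]
  rd: (w>>9)&0x7=0x1 → R1

R1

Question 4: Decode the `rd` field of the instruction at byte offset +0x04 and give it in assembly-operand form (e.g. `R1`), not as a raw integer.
R7

[04] 00 be → 0xbe00
  op=0xbe00>>12=0xb ⇒ pop (R)
  rd: (w>>9)&0x7=0x7 → R7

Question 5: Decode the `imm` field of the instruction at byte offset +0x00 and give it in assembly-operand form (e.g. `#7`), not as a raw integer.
#477

@+00  little-endian(dd d9) = 0xd9dd
  op=0xd9dd>>12=0xd ⇒ lsli (RI)
  rd@[11:9]=0x4 ⇒ R4
  imm@[8:0]=0x1dd ⇒ #477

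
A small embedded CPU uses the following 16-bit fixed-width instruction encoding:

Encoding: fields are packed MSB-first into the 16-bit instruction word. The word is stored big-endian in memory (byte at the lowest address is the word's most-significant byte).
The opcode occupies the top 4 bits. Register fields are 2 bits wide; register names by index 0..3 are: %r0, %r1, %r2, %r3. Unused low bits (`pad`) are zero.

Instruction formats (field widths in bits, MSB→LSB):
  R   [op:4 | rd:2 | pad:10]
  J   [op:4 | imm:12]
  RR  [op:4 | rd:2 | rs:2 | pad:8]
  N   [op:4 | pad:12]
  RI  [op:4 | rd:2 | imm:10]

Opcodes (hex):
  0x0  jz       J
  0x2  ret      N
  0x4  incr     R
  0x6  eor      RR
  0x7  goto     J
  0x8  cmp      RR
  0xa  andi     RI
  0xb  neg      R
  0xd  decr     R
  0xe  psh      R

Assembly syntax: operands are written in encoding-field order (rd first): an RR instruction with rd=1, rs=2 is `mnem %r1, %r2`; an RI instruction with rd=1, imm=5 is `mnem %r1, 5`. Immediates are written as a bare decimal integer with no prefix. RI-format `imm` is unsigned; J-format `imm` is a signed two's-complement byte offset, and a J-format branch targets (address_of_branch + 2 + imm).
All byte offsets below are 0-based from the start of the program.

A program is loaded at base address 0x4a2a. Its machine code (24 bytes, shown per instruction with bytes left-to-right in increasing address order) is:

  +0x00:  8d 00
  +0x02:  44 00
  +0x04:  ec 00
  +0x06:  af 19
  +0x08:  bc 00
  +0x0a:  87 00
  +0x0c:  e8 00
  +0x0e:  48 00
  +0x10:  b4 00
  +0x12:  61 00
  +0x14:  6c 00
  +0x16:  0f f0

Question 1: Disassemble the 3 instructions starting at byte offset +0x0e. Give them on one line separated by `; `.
@+0e  big-endian(48 00) = 0x4800
  top 4b → 0x4 → incr [R]
  rd@[11:10]=0x2 ⇒ %r2
@+10  big-endian(b4 00) = 0xb400
  top 4b → 0xb → neg [R]
  rd@[11:10]=0x1 ⇒ %r1
@+12  big-endian(61 00) = 0x6100
  top 4b → 0x6 → eor [RR]
  rd@[11:10]=0x0 ⇒ %r0
  rs@[9:8]=0x1 ⇒ %r1

incr %r2; neg %r1; eor %r0, %r1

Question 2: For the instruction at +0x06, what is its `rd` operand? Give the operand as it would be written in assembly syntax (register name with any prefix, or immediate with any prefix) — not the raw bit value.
+0x06: af 19 ⇒ word 0xaf19 (big)
  top 4b → 0xa → andi [RI]
  rd: (w>>10)&0x3=0x3 → %r3
  imm: (w>>0)&0x3ff=0x319 → 793

%r3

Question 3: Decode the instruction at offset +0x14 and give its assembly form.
eor %r3, %r0

[14] 6c 00 → 0x6c00
  op=0x6c00>>12=0x6 ⇒ eor (RR)
  rd@[11:10]=0x3 ⇒ %r3
  rs@[9:8]=0x0 ⇒ %r0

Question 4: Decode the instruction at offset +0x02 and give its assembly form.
+0x02: 44 00 ⇒ word 0x4400 (big)
  top 4b → 0x4 → incr [R]
  rd: (w>>10)&0x3=0x1 → %r1

incr %r1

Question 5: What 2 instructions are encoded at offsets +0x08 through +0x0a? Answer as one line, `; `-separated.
neg %r3; cmp %r1, %r3

[08] bc 00 → 0xbc00
  opcode bits[15:12]=0xb: neg/R
  rd@[11:10]=0x3 ⇒ %r3
[0a] 87 00 → 0x8700
  opcode bits[15:12]=0x8: cmp/RR
  rd@[11:10]=0x1 ⇒ %r1
  rs@[9:8]=0x3 ⇒ %r3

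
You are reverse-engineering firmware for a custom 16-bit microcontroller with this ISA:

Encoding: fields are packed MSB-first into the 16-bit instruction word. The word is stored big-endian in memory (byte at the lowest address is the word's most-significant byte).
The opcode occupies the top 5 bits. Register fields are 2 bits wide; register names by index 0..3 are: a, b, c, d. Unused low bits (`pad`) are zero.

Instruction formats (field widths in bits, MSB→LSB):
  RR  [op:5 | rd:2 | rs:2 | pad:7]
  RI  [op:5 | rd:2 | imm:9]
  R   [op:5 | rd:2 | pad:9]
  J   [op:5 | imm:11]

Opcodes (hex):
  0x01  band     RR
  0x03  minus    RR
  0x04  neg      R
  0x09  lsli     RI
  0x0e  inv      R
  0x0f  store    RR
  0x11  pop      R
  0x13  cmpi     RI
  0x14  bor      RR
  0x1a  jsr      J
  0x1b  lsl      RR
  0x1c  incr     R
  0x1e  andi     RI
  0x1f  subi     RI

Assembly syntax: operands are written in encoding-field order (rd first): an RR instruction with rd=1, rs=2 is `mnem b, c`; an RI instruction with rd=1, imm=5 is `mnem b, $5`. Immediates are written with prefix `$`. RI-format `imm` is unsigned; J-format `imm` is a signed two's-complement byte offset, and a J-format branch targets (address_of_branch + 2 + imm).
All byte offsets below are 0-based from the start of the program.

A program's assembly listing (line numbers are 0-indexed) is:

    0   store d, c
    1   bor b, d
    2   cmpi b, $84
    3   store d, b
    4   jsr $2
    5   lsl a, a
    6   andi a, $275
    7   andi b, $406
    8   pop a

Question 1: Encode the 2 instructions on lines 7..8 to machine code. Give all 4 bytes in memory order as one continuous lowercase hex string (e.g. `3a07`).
line 7 (andi): pack op=0x1e:5|rd=1:2|imm=406:9 = 0xf396; big→ f3 96
line 8 (pop): pack op=0x11:5|rd=0:2|pad=0:9 = 0x8800; big→ 88 00

f3968800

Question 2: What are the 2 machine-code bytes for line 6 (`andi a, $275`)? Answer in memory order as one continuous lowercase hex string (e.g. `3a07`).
f113

6. andi fields op=0x1e:5|rd=0:2|imm=275:9 → word f113h → f1 13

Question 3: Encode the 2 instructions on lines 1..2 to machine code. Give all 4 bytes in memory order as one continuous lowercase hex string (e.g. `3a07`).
a3809a54

line 1 (bor): pack op=0x14:5|rd=1:2|rs=3:2|pad=0:7 = 0xa380; big→ a3 80
line 2 (cmpi): pack op=0x13:5|rd=1:2|imm=84:9 = 0x9a54; big→ 9a 54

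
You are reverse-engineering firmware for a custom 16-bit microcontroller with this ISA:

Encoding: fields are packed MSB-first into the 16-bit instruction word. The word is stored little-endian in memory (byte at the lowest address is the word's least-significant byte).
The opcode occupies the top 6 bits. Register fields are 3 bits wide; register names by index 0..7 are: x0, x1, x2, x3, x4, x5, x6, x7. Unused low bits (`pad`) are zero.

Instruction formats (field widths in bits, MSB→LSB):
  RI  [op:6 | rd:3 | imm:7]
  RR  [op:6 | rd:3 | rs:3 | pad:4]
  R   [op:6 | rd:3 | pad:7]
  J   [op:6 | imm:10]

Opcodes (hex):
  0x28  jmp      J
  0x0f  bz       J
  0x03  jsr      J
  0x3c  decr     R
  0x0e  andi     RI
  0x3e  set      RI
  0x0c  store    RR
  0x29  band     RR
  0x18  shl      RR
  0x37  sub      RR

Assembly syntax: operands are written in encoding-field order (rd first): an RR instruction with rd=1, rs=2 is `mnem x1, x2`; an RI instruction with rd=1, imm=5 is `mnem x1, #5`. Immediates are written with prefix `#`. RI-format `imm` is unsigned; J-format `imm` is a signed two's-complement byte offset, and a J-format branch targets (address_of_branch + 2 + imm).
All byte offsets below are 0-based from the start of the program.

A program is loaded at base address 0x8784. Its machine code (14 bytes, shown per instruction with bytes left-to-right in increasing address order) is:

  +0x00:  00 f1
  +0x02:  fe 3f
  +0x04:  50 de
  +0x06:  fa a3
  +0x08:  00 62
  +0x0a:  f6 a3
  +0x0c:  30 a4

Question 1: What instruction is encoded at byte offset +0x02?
@+02  little-endian(fe 3f) = 0x3ffe
  top 6b → 0xf → bz [J]
  imm@[9:0]=0x3fe (s10→-2) ⇒ #-2

bz #-2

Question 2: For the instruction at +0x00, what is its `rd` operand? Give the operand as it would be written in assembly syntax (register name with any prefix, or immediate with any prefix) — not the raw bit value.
[00] 00 f1 → 0xf100
  opcode bits[15:10]=0x3c: decr/R
  rd: (w>>7)&0x7=0x2 → x2

x2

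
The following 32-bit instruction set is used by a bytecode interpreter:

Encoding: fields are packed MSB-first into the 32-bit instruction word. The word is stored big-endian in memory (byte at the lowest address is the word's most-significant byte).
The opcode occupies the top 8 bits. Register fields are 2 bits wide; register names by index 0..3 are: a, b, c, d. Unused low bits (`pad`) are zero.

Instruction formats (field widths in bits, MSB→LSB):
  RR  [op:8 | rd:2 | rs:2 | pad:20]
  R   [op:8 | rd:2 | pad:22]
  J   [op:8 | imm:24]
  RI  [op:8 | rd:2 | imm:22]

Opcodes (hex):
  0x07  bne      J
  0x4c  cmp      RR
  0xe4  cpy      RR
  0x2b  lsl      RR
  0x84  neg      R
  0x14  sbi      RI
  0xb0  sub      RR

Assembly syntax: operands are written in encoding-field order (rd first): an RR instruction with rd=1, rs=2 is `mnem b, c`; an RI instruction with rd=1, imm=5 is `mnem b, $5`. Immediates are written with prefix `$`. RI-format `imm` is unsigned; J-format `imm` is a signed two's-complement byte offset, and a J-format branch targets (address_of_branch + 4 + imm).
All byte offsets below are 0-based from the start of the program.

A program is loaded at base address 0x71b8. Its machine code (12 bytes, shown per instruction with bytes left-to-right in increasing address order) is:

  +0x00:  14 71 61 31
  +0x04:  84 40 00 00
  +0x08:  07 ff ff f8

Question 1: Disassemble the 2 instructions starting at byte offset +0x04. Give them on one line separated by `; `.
neg b; bne $-8

+0x04: 84 40 00 00 ⇒ word 0x84400000 (big)
  opcode bits[31:24]=0x84: neg/R
  [23:22] rd=1 = b
+0x08: 07 ff ff f8 ⇒ word 0x07fffff8 (big)
  opcode bits[31:24]=0x7: bne/J
  [23:0] imm=16777208 (s24→-8) = $-8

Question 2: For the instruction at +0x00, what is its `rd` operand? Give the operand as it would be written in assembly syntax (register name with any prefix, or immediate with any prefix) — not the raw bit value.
b

[00] 14 71 61 31 → 0x14716131
  op=0x14716131>>24=0x14 ⇒ sbi (RI)
  rd@[23:22]=0x1 ⇒ b
  imm@[21:0]=0x316131 ⇒ $3236145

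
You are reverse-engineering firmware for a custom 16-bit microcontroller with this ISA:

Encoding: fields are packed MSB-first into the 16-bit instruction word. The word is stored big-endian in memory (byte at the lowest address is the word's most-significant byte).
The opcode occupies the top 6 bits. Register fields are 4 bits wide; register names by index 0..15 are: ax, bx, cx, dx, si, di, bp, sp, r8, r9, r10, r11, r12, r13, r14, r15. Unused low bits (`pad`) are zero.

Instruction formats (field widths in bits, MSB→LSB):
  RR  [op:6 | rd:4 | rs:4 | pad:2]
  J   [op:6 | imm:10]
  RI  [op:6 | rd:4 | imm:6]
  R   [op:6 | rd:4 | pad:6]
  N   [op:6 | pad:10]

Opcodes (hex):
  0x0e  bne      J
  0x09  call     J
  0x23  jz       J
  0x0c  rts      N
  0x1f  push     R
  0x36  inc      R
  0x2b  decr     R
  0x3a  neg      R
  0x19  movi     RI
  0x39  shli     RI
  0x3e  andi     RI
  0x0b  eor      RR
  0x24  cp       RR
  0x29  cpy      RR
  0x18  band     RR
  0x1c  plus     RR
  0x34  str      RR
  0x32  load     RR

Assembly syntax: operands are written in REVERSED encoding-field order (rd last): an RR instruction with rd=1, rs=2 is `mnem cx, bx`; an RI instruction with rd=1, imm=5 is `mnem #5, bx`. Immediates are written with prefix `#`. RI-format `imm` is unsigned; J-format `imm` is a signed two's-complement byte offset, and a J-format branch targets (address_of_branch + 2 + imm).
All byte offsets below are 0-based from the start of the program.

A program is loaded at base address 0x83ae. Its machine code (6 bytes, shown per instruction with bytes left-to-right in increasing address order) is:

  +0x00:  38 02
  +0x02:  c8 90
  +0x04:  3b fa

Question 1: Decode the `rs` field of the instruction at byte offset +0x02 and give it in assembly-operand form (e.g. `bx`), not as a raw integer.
si

+0x02: c8 90 ⇒ word 0xc890 (big)
  top 6b → 0x32 → load [RR]
  rd@[9:6]=0x2 ⇒ cx
  rs@[5:2]=0x4 ⇒ si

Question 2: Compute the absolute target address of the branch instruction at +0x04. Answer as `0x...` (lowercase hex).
0x83ae

off 0x04: read 3b fa as big → 0x3bfa
  top 6b → 0xe → bne [J]
  [9:0] imm=1018 (s10→-6) = #-6
  target = base 0x83ae + off 0x04 + 2 + imm -6 = 0x83ae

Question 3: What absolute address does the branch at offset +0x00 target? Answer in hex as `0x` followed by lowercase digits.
0x83b2

+0x00: 38 02 ⇒ word 0x3802 (big)
  op=0x3802>>10=0xe ⇒ bne (J)
  imm@[9:0]=0x2 ⇒ #2
  target = base 0x83ae + off 0x00 + 2 + imm 2 = 0x83b2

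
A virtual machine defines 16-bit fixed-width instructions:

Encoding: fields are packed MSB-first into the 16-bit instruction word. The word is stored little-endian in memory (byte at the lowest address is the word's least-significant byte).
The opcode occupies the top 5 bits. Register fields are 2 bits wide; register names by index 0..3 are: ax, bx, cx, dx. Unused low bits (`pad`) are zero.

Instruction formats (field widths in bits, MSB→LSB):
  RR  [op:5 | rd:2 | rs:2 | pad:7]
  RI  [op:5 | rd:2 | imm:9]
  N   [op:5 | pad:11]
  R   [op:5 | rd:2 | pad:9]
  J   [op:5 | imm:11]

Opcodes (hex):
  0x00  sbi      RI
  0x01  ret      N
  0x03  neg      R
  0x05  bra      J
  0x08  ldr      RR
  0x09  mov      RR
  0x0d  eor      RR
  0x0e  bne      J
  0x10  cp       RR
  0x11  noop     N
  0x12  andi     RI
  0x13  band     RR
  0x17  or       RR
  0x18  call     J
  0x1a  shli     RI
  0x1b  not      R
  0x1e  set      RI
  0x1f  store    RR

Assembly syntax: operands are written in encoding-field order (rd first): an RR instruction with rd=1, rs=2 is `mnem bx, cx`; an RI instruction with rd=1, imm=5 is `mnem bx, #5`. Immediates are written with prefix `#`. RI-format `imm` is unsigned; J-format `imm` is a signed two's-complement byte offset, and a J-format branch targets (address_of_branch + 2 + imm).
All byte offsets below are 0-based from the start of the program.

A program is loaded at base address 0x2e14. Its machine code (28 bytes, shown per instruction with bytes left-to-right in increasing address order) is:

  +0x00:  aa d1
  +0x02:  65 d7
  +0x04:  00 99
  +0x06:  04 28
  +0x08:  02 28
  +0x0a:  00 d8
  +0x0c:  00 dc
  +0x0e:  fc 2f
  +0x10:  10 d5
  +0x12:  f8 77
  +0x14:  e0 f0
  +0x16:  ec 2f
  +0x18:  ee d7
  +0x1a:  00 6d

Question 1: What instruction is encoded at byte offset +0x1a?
eor cx, cx

+0x1a: 00 6d ⇒ word 0x6d00 (little)
  top 5b → 0xd → eor [RR]
  rd@[10:9]=0x2 ⇒ cx
  rs@[8:7]=0x2 ⇒ cx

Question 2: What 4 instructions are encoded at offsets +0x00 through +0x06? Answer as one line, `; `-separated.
shli ax, #426; shli dx, #357; band ax, cx; bra #4

off 0x00: read aa d1 as little → 0xd1aa
  opcode bits[15:11]=0x1a: shli/RI
  rd: (w>>9)&0x3=0x0 → ax
  imm: (w>>0)&0x1ff=0x1aa → #426
off 0x02: read 65 d7 as little → 0xd765
  opcode bits[15:11]=0x1a: shli/RI
  rd: (w>>9)&0x3=0x3 → dx
  imm: (w>>0)&0x1ff=0x165 → #357
off 0x04: read 00 99 as little → 0x9900
  opcode bits[15:11]=0x13: band/RR
  rd: (w>>9)&0x3=0x0 → ax
  rs: (w>>7)&0x3=0x2 → cx
off 0x06: read 04 28 as little → 0x2804
  opcode bits[15:11]=0x5: bra/J
  imm: (w>>0)&0x7ff=0x4 → #4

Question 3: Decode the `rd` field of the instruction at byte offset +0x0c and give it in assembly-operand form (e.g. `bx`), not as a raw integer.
cx

[0c] 00 dc → 0xdc00
  opcode bits[15:11]=0x1b: not/R
  rd: (w>>9)&0x3=0x2 → cx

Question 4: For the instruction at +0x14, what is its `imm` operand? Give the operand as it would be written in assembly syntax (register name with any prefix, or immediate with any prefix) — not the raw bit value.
#224

[14] e0 f0 → 0xf0e0
  opcode bits[15:11]=0x1e: set/RI
  rd@[10:9]=0x0 ⇒ ax
  imm@[8:0]=0xe0 ⇒ #224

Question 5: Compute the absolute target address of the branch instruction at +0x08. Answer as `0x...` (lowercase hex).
[08] 02 28 → 0x2802
  opcode bits[15:11]=0x5: bra/J
  [10:0] imm=2 = #2
  target = base 0x2e14 + off 0x08 + 2 + imm 2 = 0x2e20

0x2e20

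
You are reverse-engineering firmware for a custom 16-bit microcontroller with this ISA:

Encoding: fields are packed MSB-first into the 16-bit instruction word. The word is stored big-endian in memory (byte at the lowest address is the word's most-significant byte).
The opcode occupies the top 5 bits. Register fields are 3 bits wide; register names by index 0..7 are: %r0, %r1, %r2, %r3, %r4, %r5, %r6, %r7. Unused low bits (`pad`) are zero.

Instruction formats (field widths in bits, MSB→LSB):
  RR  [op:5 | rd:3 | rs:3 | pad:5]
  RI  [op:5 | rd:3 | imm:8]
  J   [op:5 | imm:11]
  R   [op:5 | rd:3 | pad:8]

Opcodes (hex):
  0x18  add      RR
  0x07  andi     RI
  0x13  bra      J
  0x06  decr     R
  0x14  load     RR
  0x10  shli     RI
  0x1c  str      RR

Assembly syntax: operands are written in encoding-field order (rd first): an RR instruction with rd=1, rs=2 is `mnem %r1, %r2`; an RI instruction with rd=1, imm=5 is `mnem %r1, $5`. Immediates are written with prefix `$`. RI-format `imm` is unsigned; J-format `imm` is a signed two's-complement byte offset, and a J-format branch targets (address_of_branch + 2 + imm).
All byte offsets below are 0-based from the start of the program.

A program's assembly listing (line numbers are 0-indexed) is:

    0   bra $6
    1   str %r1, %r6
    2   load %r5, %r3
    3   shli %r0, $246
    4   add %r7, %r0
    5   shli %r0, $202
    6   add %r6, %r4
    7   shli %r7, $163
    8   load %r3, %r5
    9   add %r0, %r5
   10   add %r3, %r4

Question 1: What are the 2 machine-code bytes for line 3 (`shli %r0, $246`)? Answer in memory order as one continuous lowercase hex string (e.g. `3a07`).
80f6

3. shli fields op=0x10:5|rd=0:3|imm=246:8 → word 80f6h → 80 f6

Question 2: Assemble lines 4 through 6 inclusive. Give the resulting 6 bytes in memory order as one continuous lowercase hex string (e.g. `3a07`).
c70080cac680

line 4 (add): pack op=0x18:5|rd=7:3|rs=0:3|pad=0:5 = 0xc700; big→ c7 00
line 5 (shli): pack op=0x10:5|rd=0:3|imm=202:8 = 0x80ca; big→ 80 ca
line 6 (add): pack op=0x18:5|rd=6:3|rs=4:3|pad=0:5 = 0xc680; big→ c6 80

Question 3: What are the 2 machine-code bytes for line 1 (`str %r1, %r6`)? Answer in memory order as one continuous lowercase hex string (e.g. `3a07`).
L1: str op=0x1c:5|rd=1:3|rs=6:3|pad=0:5 ⇒ 0xe1c0 ⇒ big e1 c0

e1c0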